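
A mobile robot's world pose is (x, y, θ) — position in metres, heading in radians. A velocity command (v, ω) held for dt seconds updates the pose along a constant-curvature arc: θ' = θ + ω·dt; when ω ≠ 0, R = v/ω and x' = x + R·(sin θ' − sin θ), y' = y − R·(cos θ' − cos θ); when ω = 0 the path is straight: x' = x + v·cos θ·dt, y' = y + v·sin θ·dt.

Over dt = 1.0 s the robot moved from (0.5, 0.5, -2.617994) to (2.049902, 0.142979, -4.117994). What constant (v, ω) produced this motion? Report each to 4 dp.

Δθ = -4.117994 − -2.617994 = -1.500000
ω = Δθ/dt = -1.500000/1.0 = -1.5000
R = Δx/(sin θ' − sin θ) = 1.1667
v = R·ω = 1.1667·-1.5000 = -1.7500

v = -1.7500, ω = -1.5000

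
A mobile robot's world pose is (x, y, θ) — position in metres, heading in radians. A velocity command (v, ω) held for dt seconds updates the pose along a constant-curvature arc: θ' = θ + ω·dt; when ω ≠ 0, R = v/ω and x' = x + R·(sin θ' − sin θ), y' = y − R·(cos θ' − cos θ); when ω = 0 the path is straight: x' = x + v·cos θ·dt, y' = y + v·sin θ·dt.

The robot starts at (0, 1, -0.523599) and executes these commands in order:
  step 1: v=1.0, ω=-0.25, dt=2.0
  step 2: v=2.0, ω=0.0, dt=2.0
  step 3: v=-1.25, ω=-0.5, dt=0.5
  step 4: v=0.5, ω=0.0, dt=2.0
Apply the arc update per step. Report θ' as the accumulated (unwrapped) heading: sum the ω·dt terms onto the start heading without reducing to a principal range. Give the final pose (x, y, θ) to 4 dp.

step 1: θ'=-1.0236 (R=-4.0000) → pose (1.4159, -0.3829, -1.0236)
step 2: θ'=-1.0236 (straight) → pose (3.4971, -3.7989, -1.0236)
step 3: θ'=-1.2736 (R=2.5000) → pose (3.2417, -3.2302, -1.2736)
step 4: θ'=-1.2736 (straight) → pose (3.5345, -4.1864, -1.2736)

(3.5345, -4.1864, -1.2736)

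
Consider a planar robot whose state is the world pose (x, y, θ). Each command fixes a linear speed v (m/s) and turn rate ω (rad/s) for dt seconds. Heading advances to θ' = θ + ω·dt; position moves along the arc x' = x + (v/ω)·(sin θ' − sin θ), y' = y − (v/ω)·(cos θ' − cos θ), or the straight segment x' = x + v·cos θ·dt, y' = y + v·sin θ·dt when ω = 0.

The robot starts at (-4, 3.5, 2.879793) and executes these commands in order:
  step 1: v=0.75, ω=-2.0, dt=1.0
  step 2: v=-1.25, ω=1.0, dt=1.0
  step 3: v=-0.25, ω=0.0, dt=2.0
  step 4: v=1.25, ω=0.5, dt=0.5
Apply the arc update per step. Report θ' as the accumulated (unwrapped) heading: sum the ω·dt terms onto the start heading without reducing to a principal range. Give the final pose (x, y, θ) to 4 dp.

(-4.5295, 3.0137, 2.1298)

step 1: θ'=0.8798 (R=-0.3750) → pose (-4.1919, 4.1012, 0.8798)
step 2: θ'=1.8798 (R=-1.2500) → pose (-4.4195, 2.9244, 1.8798)
step 3: θ'=1.8798 (straight) → pose (-4.2674, 2.4481, 1.8798)
step 4: θ'=2.1298 (R=2.5000) → pose (-4.5295, 3.0137, 2.1298)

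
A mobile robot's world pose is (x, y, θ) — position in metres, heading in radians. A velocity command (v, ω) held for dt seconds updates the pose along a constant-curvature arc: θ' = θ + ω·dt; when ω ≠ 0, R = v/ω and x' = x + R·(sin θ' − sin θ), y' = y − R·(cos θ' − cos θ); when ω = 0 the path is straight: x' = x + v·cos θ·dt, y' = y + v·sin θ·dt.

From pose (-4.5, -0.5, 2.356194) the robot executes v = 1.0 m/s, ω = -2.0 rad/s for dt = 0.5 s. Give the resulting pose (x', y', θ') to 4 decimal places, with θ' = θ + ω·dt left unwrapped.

(-4.6350, -0.0400, 1.3562)

θ' = 2.3562 + -2.0·0.5 = 1.3562
R = v/ω = 1.0/-2.0 = -0.5000
x' = -4.5 + -0.5000·(sin 1.3562 − sin 2.3562) = -4.6350
y' = -0.5 − -0.5000·(cos 1.3562 − cos 2.3562) = -0.0400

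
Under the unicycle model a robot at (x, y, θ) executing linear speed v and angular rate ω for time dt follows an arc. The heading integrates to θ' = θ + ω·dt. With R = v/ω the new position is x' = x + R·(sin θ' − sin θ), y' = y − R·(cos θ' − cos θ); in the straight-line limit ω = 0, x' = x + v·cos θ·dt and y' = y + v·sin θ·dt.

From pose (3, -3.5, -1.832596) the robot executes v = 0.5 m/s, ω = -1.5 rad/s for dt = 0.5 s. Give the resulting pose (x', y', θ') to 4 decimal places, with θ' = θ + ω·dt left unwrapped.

(2.8548, -3.6963, -2.5826)

θ' = -1.8326 + -1.5·0.5 = -2.5826
R = v/ω = 0.5/-1.5 = -0.3333
x' = 3 + -0.3333·(sin -2.5826 − sin -1.8326) = 2.8548
y' = -3.5 − -0.3333·(cos -2.5826 − cos -1.8326) = -3.6963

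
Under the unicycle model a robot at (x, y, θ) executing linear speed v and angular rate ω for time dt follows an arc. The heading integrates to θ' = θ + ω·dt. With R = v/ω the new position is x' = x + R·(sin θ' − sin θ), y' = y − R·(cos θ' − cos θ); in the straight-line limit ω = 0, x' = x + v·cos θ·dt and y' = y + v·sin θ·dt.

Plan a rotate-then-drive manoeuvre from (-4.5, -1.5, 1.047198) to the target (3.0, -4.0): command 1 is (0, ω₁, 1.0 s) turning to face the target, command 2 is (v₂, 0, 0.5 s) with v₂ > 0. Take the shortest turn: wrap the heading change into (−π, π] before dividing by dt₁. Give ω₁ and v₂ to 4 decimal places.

heading to target = atan2(-4−-1.5, 3−-4.5) = -0.3218
Δθ = wrap(-0.3218 − 1.0472) = -1.3689; ω₁ = Δθ/dt₁ = -1.3689
distance = √((3−-4.5)² + (-4−-1.5)²) = 7.9057; v₂ = distance/dt₂ = 15.8114

ω₁ = -1.3689, v₂ = 15.8114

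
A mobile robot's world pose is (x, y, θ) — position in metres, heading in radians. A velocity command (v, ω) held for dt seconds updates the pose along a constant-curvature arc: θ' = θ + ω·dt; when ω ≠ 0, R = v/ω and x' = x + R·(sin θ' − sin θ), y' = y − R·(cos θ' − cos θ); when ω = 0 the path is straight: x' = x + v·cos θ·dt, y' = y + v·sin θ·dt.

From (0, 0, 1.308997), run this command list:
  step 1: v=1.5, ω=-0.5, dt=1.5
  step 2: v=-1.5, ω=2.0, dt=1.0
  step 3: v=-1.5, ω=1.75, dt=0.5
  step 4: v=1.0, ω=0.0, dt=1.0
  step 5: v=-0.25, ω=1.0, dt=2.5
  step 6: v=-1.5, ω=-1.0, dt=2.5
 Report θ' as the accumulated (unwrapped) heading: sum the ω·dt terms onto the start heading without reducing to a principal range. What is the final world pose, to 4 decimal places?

(1.1473, 3.4316, 3.4340)

step 1: θ'=0.5590 (R=-3.0000) → pose (1.3068, 1.7669, 0.5590)
step 2: θ'=2.5590 (R=-0.7500) → pose (1.2919, 0.5048, 2.5590)
step 3: θ'=3.4340 (R=-0.8571) → pose (2.0105, 0.3998, 3.4340)
step 4: θ'=3.4340 (straight) → pose (1.0530, 0.1115, 3.4340)
step 5: θ'=5.9340 (R=-0.2500) → pose (1.0665, 0.5858, 5.9340)
step 6: θ'=3.4340 (R=1.5000) → pose (1.1473, 3.4316, 3.4340)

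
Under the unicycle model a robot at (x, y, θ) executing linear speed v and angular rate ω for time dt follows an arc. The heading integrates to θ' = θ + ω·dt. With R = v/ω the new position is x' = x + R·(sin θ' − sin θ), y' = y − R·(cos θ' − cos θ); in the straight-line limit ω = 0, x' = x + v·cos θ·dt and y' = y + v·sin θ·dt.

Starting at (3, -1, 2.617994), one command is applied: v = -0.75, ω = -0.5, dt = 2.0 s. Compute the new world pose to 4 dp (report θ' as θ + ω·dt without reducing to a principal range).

(3.7483, -2.2283, 1.6180)

θ' = 2.6180 + -0.5·2.0 = 1.6180
R = v/ω = -0.75/-0.5 = 1.5000
x' = 3 + 1.5000·(sin 1.6180 − sin 2.6180) = 3.7483
y' = -1 − 1.5000·(cos 1.6180 − cos 2.6180) = -2.2283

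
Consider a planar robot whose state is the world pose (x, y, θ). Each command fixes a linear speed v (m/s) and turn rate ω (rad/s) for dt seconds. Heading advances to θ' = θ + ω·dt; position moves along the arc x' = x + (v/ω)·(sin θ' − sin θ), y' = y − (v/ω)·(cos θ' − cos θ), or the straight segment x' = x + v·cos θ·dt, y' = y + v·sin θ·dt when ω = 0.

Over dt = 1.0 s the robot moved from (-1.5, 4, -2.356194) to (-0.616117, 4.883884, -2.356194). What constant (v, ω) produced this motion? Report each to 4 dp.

v = -1.2500, ω = 0.0000

Δθ = -2.356194 − -2.356194 = 0.000000
ω = Δθ/dt = 0.000000/1.0 = 0.0000
ω = 0 → v = (Δx·cos θ + Δy·sin θ)/dt = -1.2500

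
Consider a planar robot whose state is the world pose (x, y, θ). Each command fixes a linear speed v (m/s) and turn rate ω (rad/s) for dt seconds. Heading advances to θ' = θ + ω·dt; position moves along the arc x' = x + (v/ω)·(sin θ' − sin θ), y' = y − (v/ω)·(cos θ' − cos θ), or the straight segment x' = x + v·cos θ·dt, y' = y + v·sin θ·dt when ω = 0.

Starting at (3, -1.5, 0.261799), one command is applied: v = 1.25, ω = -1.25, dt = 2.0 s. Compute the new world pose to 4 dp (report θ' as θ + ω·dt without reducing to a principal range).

(4.0442, -3.0849, -2.2382)

θ' = 0.2618 + -1.25·2.0 = -2.2382
R = v/ω = 1.25/-1.25 = -1.0000
x' = 3 + -1.0000·(sin -2.2382 − sin 0.2618) = 4.0442
y' = -1.5 − -1.0000·(cos -2.2382 − cos 0.2618) = -3.0849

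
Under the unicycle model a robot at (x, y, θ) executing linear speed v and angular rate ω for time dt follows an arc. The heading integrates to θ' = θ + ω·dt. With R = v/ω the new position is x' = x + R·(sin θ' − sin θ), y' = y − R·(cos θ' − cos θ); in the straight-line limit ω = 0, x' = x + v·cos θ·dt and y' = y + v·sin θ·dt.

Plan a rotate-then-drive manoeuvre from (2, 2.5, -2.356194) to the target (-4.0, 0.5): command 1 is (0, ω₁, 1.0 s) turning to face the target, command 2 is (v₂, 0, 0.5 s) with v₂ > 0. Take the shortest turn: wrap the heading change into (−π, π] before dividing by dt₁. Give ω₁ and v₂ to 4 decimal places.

ω₁ = -0.4636, v₂ = 12.6491

heading to target = atan2(0.5−2.5, -4−2) = -2.8198
Δθ = wrap(-2.8198 − -2.3562) = -0.4636; ω₁ = Δθ/dt₁ = -0.4636
distance = √((-4−2)² + (0.5−2.5)²) = 6.3246; v₂ = distance/dt₂ = 12.6491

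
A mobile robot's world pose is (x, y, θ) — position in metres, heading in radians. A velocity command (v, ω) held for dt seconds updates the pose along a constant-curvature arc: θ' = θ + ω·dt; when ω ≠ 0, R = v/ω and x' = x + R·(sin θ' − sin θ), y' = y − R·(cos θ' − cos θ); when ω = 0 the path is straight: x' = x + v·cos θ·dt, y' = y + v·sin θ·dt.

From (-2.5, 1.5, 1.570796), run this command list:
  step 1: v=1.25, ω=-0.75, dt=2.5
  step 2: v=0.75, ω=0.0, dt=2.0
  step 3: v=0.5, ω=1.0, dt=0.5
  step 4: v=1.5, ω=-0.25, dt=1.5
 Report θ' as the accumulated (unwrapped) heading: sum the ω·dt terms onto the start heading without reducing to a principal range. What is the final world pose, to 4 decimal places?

step 1: θ'=-0.3042 (R=-1.6667) → pose (-0.3341, 3.0901, -0.3042)
step 2: θ'=-0.3042 (straight) → pose (1.0970, 2.6408, -0.3042)
step 3: θ'=0.1958 (R=0.5000) → pose (1.3441, 2.6274, 0.1958)
step 4: θ'=-0.1792 (R=-6.0000) → pose (3.5808, 2.6460, -0.1792)

(3.5808, 2.6460, -0.1792)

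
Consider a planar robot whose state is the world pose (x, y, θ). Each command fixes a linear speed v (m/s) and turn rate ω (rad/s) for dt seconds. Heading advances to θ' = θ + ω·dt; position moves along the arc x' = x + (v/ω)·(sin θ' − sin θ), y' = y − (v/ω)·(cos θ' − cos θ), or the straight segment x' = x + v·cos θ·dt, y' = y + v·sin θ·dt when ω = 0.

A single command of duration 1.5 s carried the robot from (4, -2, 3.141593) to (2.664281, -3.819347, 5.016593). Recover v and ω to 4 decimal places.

v = 1.7500, ω = 1.2500

Δθ = 5.016593 − 3.141593 = 1.875000
ω = Δθ/dt = 1.875000/1.5 = 1.2500
R = −Δy/(cos θ' − cos θ) = 1.4000
v = R·ω = 1.4000·1.2500 = 1.7500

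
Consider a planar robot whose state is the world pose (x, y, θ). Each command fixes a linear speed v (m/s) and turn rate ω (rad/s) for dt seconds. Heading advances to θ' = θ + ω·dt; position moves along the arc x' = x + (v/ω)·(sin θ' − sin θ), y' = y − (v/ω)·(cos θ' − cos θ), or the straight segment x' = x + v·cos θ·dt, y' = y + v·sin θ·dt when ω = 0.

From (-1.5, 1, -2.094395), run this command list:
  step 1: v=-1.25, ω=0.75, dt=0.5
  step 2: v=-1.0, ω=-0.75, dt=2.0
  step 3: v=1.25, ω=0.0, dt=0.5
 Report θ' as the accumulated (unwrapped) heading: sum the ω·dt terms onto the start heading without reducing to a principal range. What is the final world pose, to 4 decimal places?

(-0.4959, 2.7671, -3.2194)

step 1: θ'=-1.7194 (R=-1.6667) → pose (-1.2951, 1.5866, -1.7194)
step 2: θ'=-3.2194 (R=1.3333) → pose (0.1272, 2.7185, -3.2194)
step 3: θ'=-3.2194 (straight) → pose (-0.4959, 2.7671, -3.2194)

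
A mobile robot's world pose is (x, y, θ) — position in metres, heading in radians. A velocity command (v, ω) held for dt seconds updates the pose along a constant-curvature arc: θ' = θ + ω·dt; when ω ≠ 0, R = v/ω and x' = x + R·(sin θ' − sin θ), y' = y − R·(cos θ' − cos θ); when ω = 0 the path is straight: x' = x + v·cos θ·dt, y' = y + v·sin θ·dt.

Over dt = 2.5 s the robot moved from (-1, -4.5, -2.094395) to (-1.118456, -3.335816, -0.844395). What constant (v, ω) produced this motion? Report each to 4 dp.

v = -0.5000, ω = 0.5000

Δθ = -0.844395 − -2.094395 = 1.250000
ω = Δθ/dt = 1.250000/2.5 = 0.5000
R = −Δy/(cos θ' − cos θ) = -1.0000
v = R·ω = -1.0000·0.5000 = -0.5000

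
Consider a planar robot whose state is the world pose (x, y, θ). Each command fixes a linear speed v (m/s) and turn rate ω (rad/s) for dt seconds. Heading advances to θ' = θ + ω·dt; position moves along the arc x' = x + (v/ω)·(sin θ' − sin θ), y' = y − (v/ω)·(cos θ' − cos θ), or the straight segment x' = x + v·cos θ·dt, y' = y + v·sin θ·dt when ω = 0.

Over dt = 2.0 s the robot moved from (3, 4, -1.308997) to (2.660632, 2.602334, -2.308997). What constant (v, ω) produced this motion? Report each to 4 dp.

v = 0.7500, ω = -0.5000

Δθ = -2.308997 − -1.308997 = -1.000000
ω = Δθ/dt = -1.000000/2.0 = -0.5000
R = −Δy/(cos θ' − cos θ) = -1.5000
v = R·ω = -1.5000·-0.5000 = 0.7500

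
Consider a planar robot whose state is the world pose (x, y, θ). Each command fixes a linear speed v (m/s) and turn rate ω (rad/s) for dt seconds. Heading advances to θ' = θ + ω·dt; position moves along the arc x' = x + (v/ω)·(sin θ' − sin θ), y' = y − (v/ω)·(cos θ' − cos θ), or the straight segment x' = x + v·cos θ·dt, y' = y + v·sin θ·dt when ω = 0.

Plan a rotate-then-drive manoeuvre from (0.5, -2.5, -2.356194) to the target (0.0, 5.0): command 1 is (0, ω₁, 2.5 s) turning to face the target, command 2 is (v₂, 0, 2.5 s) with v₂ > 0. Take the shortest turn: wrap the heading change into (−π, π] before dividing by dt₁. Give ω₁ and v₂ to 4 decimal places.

heading to target = atan2(5−-2.5, 0−0.5) = 1.6374
Δθ = wrap(1.6374 − -2.3562) = -2.2896; ω₁ = Δθ/dt₁ = -0.9159
distance = √((0−0.5)² + (5−-2.5)²) = 7.5166; v₂ = distance/dt₂ = 3.0067

ω₁ = -0.9159, v₂ = 3.0067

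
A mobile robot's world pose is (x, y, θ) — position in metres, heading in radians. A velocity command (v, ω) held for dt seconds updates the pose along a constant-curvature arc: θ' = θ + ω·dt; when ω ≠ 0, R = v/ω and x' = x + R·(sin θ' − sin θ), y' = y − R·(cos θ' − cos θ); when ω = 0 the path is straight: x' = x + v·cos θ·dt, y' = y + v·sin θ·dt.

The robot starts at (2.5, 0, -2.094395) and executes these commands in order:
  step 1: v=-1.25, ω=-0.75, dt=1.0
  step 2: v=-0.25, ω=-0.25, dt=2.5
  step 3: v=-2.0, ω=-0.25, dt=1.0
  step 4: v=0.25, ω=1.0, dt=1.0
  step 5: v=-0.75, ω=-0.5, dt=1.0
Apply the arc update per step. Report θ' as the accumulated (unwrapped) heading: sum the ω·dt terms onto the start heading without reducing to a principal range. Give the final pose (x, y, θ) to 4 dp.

step 1: θ'=-2.8444 (R=1.6667) → pose (3.4553, 0.7603, -2.8444)
step 2: θ'=-3.4694 (R=1.0000) → pose (4.0701, 0.7509, -3.4694)
step 3: θ'=-3.7194 (R=8.0000) → pose (5.8639, -0.1218, -3.7194)
step 4: θ'=-2.7194 (R=0.2500) → pose (5.6249, -0.1032, -2.7194)
step 5: θ'=-3.2194 (R=1.5000) → pose (6.3561, 0.0240, -3.2194)

(6.3561, 0.0240, -3.2194)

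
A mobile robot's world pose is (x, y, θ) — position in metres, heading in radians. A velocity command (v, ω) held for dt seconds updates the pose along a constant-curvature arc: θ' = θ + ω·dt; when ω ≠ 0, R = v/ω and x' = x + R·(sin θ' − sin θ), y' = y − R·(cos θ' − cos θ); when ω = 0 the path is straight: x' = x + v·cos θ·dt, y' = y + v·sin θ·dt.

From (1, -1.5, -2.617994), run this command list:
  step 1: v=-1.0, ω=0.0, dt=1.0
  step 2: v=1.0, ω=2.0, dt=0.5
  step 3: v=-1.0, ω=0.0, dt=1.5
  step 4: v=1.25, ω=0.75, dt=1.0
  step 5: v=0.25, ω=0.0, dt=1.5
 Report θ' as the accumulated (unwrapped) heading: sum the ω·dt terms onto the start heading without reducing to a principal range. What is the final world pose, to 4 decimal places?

(2.3228, -1.3531, -0.8680)

step 1: θ'=-2.6180 (straight) → pose (1.8660, -1.0000, -2.6180)
step 2: θ'=-1.6180 (R=0.5000) → pose (1.6166, -1.4094, -1.6180)
step 3: θ'=-1.6180 (straight) → pose (1.6874, 0.0889, -1.6180)
step 4: θ'=-0.8680 (R=1.6667) → pose (2.0804, -1.0670, -0.8680)
step 5: θ'=-0.8680 (straight) → pose (2.3228, -1.3531, -0.8680)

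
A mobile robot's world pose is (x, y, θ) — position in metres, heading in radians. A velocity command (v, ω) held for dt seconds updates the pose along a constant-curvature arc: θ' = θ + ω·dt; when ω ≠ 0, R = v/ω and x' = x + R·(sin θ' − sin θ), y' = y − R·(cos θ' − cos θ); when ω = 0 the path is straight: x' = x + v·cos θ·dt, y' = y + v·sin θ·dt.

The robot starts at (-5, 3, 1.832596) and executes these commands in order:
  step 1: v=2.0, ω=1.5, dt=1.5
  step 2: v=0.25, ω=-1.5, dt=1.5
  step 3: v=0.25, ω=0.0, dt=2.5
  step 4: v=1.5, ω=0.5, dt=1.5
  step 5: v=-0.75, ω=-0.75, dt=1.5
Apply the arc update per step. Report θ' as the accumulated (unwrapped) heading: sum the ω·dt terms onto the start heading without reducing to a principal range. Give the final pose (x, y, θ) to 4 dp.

(-8.6664, 4.9051, 1.4576)

step 1: θ'=4.0826 (R=1.3333) → pose (-7.3654, 3.4402, 4.0826)
step 2: θ'=1.8326 (R=-0.1667) → pose (-7.6611, 3.4952, 1.8326)
step 3: θ'=1.8326 (straight) → pose (-7.8229, 4.0989, 1.8326)
step 4: θ'=2.5826 (R=3.0000) → pose (-9.1296, 5.8658, 2.5826)
step 5: θ'=1.4576 (R=1.0000) → pose (-8.6664, 4.9051, 1.4576)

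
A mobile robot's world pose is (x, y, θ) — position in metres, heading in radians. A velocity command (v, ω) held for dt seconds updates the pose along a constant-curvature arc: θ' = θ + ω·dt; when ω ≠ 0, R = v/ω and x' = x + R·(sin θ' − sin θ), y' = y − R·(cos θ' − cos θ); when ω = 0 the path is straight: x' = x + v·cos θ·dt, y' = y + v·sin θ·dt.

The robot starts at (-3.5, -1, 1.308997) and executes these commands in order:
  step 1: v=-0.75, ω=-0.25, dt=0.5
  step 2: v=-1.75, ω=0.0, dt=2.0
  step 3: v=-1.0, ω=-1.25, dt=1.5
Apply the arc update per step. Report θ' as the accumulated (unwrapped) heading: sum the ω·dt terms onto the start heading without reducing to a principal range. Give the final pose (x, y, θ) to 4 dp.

step 1: θ'=1.1840 (R=3.0000) → pose (-3.6194, -1.3552, 1.1840)
step 2: θ'=1.1840 (straight) → pose (-4.9397, -4.5966, 1.1840)
step 3: θ'=-0.6910 (R=0.8000) → pose (-6.1905, -4.9114, -0.6910)

(-6.1905, -4.9114, -0.6910)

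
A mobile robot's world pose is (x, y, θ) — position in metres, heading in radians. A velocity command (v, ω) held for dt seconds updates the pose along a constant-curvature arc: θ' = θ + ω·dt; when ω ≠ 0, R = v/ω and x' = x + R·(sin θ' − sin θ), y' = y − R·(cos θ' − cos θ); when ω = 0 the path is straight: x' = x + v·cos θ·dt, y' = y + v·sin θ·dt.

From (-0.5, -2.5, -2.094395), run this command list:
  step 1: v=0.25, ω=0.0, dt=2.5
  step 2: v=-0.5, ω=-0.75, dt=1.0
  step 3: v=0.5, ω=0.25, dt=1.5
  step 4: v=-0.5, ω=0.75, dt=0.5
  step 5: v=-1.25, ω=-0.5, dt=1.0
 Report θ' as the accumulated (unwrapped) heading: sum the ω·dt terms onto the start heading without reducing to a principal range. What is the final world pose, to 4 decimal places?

step 1: θ'=-2.0944 (straight) → pose (-0.8125, -3.0413, -2.0944)
step 2: θ'=-2.8444 (R=0.6667) → pose (-0.4304, -2.7372, -2.8444)
step 3: θ'=-2.4694 (R=2.0000) → pose (-1.0901, -3.0846, -2.4694)
step 4: θ'=-2.0944 (R=-0.6667) → pose (-0.9279, -2.8963, -2.0944)
step 5: θ'=-2.5944 (R=2.5000) → pose (-0.0636, -2.0113, -2.5944)

(-0.0636, -2.0113, -2.5944)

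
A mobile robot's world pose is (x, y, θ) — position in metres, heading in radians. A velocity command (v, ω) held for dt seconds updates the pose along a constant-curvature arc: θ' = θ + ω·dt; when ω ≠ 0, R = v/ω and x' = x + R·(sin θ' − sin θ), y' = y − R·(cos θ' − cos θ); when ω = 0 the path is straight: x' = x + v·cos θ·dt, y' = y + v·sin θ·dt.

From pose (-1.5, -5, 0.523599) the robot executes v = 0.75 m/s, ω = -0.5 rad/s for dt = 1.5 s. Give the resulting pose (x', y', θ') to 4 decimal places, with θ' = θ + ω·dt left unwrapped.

(-0.4133, -4.8373, -0.2264)

θ' = 0.5236 + -0.5·1.5 = -0.2264
R = v/ω = 0.75/-0.5 = -1.5000
x' = -1.5 + -1.5000·(sin -0.2264 − sin 0.5236) = -0.4133
y' = -5 − -1.5000·(cos -0.2264 − cos 0.5236) = -4.8373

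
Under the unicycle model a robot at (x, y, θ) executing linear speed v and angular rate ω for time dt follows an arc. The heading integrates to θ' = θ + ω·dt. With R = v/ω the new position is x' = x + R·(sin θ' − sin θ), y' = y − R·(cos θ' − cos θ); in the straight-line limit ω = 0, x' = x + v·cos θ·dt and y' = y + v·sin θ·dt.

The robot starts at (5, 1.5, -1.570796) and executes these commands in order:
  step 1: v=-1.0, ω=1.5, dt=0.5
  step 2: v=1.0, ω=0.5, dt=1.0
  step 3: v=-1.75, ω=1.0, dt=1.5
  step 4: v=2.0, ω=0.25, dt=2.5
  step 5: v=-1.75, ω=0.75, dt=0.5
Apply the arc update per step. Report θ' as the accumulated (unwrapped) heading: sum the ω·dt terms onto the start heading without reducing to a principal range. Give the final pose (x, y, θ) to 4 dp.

step 1: θ'=-0.8208 (R=-0.6667) → pose (4.8211, 1.9544, -0.8208)
step 2: θ'=-0.3208 (R=2.0000) → pose (5.6539, 1.4197, -0.3208)
step 3: θ'=1.1792 (R=-1.7500) → pose (3.4845, 0.4269, 1.1792)
step 4: θ'=1.8042 (R=8.0000) → pose (3.8732, 5.3306, 1.8042)
step 5: θ'=2.1792 (R=-2.3333) → pose (4.2286, 4.5366, 2.1792)

(4.2286, 4.5366, 2.1792)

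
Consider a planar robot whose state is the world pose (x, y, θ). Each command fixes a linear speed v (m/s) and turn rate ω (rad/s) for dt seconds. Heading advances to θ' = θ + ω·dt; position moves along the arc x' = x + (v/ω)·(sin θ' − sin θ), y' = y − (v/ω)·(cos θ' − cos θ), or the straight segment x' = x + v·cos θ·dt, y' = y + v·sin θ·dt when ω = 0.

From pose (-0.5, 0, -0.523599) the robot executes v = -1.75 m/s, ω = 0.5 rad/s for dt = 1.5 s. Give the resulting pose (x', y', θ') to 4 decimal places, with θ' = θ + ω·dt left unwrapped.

θ' = -0.5236 + 0.5·1.5 = 0.2264
R = v/ω = -1.75/0.5 = -3.5000
x' = -0.5 + -3.5000·(sin 0.2264 − sin -0.5236) = -3.0357
y' = 0 − -3.5000·(cos 0.2264 − cos -0.5236) = 0.3796

(-3.0357, 0.3796, 0.2264)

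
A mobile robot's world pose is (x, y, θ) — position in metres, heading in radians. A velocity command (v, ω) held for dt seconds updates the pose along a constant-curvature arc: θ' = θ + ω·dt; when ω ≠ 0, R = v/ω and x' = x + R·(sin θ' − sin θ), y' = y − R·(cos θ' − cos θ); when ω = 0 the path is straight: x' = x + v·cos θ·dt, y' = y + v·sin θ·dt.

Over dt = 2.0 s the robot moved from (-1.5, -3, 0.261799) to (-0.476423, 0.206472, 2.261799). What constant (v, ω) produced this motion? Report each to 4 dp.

v = 2.0000, ω = 1.0000

Δθ = 2.261799 − 0.261799 = 2.000000
ω = Δθ/dt = 2.000000/2.0 = 1.0000
R = −Δy/(cos θ' − cos θ) = 2.0000
v = R·ω = 2.0000·1.0000 = 2.0000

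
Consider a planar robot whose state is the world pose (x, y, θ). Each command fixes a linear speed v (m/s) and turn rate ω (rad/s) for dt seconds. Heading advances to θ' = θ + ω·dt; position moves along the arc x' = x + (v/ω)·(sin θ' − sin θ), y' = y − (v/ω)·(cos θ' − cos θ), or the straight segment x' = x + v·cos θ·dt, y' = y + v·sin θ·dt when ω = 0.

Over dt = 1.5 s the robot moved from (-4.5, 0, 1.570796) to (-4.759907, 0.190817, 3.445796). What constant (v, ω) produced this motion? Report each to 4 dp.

v = 0.2500, ω = 1.2500

Δθ = 3.445796 − 1.570796 = 1.875000
ω = Δθ/dt = 1.875000/1.5 = 1.2500
R = Δx/(sin θ' − sin θ) = 0.2000
v = R·ω = 0.2000·1.2500 = 0.2500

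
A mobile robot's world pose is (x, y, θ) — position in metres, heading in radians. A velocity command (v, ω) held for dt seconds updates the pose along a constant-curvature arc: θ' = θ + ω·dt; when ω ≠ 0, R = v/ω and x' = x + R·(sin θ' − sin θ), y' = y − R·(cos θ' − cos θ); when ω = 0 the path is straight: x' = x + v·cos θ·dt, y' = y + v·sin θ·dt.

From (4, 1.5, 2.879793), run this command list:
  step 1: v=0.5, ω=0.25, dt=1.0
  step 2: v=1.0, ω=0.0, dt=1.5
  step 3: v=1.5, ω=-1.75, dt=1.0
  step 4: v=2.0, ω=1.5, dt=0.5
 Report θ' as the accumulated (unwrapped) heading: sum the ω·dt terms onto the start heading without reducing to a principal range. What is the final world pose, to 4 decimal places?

(0.9959, 3.5658, 2.1298)

step 1: θ'=3.1298 (R=2.0000) → pose (3.5060, 1.5680, 3.1298)
step 2: θ'=3.1298 (straight) → pose (2.0061, 1.5857, 3.1298)
step 3: θ'=1.3798 (R=-0.8571) → pose (1.1746, 2.6055, 1.3798)
step 4: θ'=2.1298 (R=1.3333) → pose (0.9959, 3.5658, 2.1298)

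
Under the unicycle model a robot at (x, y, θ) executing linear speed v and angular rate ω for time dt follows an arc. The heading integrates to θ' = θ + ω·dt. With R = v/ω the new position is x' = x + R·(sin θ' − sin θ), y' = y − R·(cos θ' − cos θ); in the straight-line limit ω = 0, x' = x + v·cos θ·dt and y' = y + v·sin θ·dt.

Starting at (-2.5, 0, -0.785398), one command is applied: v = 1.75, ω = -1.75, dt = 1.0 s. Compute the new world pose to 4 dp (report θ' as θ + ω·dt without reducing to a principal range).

θ' = -0.7854 + -1.75·1.0 = -2.5354
R = v/ω = 1.75/-1.75 = -1.0000
x' = -2.5 + -1.0000·(sin -2.5354 − sin -0.7854) = -2.6374
y' = 0 − -1.0000·(cos -2.5354 − cos -0.7854) = -1.5289

(-2.6374, -1.5289, -2.5354)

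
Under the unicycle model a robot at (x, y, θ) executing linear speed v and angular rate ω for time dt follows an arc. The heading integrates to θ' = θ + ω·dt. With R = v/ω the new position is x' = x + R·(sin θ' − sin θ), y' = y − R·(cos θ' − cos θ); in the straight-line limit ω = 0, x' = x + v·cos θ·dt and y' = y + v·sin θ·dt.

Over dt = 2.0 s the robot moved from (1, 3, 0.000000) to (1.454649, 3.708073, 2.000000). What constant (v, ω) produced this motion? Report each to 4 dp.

v = 0.5000, ω = 1.0000

Δθ = 2.000000 − 0.000000 = 2.000000
ω = Δθ/dt = 2.000000/2.0 = 1.0000
R = −Δy/(cos θ' − cos θ) = 0.5000
v = R·ω = 0.5000·1.0000 = 0.5000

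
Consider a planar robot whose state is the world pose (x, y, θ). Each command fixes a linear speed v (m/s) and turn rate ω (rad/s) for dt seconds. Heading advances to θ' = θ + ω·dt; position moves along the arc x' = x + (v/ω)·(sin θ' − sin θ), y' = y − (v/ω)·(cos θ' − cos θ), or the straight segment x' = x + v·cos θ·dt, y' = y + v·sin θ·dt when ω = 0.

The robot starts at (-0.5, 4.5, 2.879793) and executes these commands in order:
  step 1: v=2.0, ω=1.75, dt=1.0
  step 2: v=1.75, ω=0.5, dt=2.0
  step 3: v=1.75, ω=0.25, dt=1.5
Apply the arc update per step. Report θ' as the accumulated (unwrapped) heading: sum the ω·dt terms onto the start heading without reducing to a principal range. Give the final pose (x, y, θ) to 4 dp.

(1.7572, -0.7498, 6.0048)

step 1: θ'=4.6298 (R=1.1429) → pose (-1.9348, 3.4904, 4.6298)
step 2: θ'=5.6298 (R=3.5000) → pose (-0.5743, 0.4225, 5.6298)
step 3: θ'=6.0048 (R=7.0000) → pose (1.7572, -0.7498, 6.0048)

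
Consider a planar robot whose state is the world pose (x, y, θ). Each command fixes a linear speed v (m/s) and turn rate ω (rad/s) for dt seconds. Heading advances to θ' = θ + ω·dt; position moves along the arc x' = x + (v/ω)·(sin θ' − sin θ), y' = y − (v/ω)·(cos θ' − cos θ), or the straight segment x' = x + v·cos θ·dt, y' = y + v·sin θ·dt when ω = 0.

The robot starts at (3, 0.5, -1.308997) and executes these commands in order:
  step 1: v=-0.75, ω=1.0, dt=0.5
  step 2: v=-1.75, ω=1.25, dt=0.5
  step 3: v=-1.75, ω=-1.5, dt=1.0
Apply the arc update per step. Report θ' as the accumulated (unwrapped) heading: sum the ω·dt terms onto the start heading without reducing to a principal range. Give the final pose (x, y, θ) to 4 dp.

(1.1156, 2.5124, -1.6840)

step 1: θ'=-0.8090 (R=-0.7500) → pose (2.8183, 0.8236, -0.8090)
step 2: θ'=-0.1840 (R=-1.4000) → pose (2.0614, 1.2336, -0.1840)
step 3: θ'=-1.6840 (R=1.1667) → pose (1.1156, 2.5124, -1.6840)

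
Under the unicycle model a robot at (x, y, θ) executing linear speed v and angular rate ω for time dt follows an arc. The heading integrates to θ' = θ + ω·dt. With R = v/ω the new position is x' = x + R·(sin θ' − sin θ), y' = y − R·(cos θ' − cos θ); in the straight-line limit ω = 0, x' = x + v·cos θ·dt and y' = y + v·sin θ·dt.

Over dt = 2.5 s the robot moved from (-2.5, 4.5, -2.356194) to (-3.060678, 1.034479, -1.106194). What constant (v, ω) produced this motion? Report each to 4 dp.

Δθ = -1.106194 − -2.356194 = 1.250000
ω = Δθ/dt = 1.250000/2.5 = 0.5000
R = −Δy/(cos θ' − cos θ) = 3.0000
v = R·ω = 3.0000·0.5000 = 1.5000

v = 1.5000, ω = 0.5000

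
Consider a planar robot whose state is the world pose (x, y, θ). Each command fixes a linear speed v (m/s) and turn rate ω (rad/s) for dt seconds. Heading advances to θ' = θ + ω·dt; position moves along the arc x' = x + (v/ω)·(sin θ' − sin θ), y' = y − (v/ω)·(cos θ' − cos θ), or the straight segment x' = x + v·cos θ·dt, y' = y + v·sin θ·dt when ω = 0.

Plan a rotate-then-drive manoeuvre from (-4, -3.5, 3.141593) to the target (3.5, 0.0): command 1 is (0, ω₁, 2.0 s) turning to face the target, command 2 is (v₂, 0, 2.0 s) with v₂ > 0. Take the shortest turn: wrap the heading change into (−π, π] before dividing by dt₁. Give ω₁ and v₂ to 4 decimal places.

ω₁ = -1.3525, v₂ = 4.1382

heading to target = atan2(0−-3.5, 3.5−-4) = 0.4366
Δθ = wrap(0.4366 − 3.1416) = -2.7050; ω₁ = Δθ/dt₁ = -1.3525
distance = √((3.5−-4)² + (0−-3.5)²) = 8.2765; v₂ = distance/dt₂ = 4.1382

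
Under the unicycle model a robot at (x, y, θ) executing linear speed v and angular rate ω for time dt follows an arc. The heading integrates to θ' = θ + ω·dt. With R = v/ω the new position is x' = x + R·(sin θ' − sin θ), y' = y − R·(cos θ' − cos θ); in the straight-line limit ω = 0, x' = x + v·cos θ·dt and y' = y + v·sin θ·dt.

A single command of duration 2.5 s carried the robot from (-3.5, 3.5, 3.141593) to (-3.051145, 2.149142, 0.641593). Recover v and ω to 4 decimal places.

Δθ = 0.641593 − 3.141593 = -2.500000
ω = Δθ/dt = -2.500000/2.5 = -1.0000
R = −Δy/(cos θ' − cos θ) = 0.7500
v = R·ω = 0.7500·-1.0000 = -0.7500

v = -0.7500, ω = -1.0000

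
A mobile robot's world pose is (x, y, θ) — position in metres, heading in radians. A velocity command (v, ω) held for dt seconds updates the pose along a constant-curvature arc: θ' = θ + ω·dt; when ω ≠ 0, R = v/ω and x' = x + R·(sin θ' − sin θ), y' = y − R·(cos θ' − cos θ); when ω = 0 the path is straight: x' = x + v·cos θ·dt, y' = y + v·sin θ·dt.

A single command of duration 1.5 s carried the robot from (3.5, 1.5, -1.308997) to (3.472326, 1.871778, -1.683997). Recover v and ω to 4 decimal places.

v = -0.2500, ω = -0.2500

Δθ = -1.683997 − -1.308997 = -0.375000
ω = Δθ/dt = -0.375000/1.5 = -0.2500
R = −Δy/(cos θ' − cos θ) = 1.0000
v = R·ω = 1.0000·-0.2500 = -0.2500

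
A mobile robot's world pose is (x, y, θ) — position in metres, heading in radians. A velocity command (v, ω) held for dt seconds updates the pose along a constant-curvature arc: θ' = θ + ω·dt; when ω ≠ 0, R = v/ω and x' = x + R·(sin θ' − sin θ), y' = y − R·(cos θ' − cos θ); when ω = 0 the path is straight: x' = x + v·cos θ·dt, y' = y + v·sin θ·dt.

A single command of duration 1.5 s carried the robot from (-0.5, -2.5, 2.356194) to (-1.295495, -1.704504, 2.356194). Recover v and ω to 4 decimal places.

v = 0.7500, ω = 0.0000

Δθ = 2.356194 − 2.356194 = 0.000000
ω = Δθ/dt = 0.000000/1.5 = 0.0000
ω = 0 → v = (Δx·cos θ + Δy·sin θ)/dt = 0.7500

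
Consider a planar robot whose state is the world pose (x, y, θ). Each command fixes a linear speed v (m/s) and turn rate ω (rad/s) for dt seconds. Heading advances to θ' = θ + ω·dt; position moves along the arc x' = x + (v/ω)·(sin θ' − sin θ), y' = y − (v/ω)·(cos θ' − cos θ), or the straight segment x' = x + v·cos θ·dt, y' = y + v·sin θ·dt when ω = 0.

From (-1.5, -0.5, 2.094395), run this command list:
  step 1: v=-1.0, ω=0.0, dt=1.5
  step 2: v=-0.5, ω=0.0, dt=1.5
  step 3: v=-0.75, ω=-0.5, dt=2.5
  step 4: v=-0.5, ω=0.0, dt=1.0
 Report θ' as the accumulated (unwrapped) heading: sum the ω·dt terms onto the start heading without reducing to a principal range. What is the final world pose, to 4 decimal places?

step 1: θ'=2.0944 (straight) → pose (-0.7500, -1.7990, 2.0944)
step 2: θ'=2.0944 (straight) → pose (-0.3750, -2.4486, 2.0944)
step 3: θ'=0.8444 (R=1.5000) → pose (-0.5527, -4.1948, 0.8444)
step 4: θ'=0.8444 (straight) → pose (-0.8848, -4.5686, 0.8444)

(-0.8848, -4.5686, 0.8444)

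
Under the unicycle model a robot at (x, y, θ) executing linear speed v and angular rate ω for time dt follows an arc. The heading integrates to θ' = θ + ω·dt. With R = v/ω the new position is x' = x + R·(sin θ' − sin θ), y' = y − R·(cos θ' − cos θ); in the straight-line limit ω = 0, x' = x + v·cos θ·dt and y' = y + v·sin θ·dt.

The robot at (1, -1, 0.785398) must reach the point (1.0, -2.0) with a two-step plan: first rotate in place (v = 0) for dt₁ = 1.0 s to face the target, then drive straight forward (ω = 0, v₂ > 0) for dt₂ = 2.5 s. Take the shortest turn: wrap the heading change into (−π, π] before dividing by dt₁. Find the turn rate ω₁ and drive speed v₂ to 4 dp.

ω₁ = -2.3562, v₂ = 0.4000

heading to target = atan2(-2−-1, 1−1) = -1.5708
Δθ = wrap(-1.5708 − 0.7854) = -2.3562; ω₁ = Δθ/dt₁ = -2.3562
distance = √((1−1)² + (-2−-1)²) = 1.0000; v₂ = distance/dt₂ = 0.4000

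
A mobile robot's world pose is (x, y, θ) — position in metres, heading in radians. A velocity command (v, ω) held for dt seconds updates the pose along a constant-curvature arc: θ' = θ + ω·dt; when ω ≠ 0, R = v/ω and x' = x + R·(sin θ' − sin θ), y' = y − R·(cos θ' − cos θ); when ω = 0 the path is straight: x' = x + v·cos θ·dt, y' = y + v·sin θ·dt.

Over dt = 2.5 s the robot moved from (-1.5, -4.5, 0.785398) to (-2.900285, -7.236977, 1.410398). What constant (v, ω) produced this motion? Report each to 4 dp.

v = -1.2500, ω = 0.2500

Δθ = 1.410398 − 0.785398 = 0.625000
ω = Δθ/dt = 0.625000/2.5 = 0.2500
R = −Δy/(cos θ' − cos θ) = -5.0000
v = R·ω = -5.0000·0.2500 = -1.2500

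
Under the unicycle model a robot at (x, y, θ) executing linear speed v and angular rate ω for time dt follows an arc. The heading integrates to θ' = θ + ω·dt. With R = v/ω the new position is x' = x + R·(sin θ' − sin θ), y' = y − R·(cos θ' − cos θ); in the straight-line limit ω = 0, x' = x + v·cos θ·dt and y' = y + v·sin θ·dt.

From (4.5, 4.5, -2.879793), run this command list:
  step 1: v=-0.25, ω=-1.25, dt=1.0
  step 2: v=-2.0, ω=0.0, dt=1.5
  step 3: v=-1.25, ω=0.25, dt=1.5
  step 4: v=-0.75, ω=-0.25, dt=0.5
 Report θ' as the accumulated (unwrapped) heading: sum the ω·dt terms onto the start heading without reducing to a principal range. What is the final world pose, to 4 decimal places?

(7.9595, 0.3393, -3.8798)

step 1: θ'=-4.1298 (R=0.2000) → pose (4.7188, 4.4169, -4.1298)
step 2: θ'=-4.1298 (straight) → pose (6.3694, 1.9117, -4.1298)
step 3: θ'=-3.7548 (R=-5.0000) → pose (7.6671, 0.5737, -3.7548)
step 4: θ'=-3.8798 (R=3.0000) → pose (7.9595, 0.3393, -3.8798)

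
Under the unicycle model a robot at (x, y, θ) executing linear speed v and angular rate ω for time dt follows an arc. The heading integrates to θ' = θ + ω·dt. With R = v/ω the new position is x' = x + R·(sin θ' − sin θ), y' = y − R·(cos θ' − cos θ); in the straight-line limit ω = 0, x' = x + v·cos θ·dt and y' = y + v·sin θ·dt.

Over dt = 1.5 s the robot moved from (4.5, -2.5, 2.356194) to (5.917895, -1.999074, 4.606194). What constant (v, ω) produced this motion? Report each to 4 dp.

Δθ = 4.606194 − 2.356194 = 2.250000
ω = Δθ/dt = 2.250000/1.5 = 1.5000
R = Δx/(sin θ' − sin θ) = -0.8333
v = R·ω = -0.8333·1.5000 = -1.2500

v = -1.2500, ω = 1.5000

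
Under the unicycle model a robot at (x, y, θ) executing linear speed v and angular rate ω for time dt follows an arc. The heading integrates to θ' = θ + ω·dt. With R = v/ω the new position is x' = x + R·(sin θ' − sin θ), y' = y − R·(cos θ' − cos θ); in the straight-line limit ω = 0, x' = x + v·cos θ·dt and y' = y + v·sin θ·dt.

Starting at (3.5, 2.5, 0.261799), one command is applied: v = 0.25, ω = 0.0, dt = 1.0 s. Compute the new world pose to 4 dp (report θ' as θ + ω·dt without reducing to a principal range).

θ' = 0.2618 + 0.0·1.0 = 0.2618
ω = 0 → straight: x' = 3.5 + 0.25·cos(0.2618)·1.0 = 3.7415
y' = 2.5 + 0.25·sin(0.2618)·1.0 = 2.5647

(3.7415, 2.5647, 0.2618)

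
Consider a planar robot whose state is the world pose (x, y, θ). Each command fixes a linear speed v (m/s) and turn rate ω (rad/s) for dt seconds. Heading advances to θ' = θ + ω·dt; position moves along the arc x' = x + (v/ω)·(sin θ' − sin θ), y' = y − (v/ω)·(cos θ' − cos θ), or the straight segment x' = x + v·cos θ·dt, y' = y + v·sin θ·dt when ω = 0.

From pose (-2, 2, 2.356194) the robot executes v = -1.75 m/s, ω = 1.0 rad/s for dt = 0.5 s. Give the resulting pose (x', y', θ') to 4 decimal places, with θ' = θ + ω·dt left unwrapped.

θ' = 2.3562 + 1.0·0.5 = 2.8562
R = v/ω = -1.75/1.0 = -1.7500
x' = -2 + -1.7500·(sin 2.8562 − sin 2.3562) = -1.2553
y' = 2 − -1.7500·(cos 2.8562 − cos 2.3562) = 1.5582

(-1.2553, 1.5582, 2.8562)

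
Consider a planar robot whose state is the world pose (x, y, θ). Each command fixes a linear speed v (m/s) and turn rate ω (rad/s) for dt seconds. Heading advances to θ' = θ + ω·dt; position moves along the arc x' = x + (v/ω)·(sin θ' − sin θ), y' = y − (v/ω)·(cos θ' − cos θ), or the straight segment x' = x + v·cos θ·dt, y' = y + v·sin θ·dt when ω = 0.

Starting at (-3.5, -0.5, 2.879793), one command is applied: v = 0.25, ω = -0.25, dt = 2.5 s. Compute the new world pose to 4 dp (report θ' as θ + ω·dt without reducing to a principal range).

(-4.0162, -0.1660, 2.2548)

θ' = 2.8798 + -0.25·2.5 = 2.2548
R = v/ω = 0.25/-0.25 = -1.0000
x' = -3.5 + -1.0000·(sin 2.2548 − sin 2.8798) = -4.0162
y' = -0.5 − -1.0000·(cos 2.2548 − cos 2.8798) = -0.1660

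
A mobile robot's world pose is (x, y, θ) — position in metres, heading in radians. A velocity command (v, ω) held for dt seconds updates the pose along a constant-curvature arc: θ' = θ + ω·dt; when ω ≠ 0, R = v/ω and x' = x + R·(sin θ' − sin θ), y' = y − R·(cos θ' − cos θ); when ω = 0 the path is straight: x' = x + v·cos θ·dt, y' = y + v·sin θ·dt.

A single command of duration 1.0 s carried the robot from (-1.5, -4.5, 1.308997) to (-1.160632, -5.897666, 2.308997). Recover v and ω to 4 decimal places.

v = -1.5000, ω = 1.0000

Δθ = 2.308997 − 1.308997 = 1.000000
ω = Δθ/dt = 1.000000/1.0 = 1.0000
R = −Δy/(cos θ' − cos θ) = -1.5000
v = R·ω = -1.5000·1.0000 = -1.5000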